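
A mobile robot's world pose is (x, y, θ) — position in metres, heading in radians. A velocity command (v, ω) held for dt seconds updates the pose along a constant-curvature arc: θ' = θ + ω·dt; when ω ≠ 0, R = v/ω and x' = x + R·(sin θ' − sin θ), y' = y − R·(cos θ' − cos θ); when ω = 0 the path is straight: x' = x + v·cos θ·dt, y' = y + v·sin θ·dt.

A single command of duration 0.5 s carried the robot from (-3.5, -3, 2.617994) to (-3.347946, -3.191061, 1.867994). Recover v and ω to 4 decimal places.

Δθ = 1.867994 − 2.617994 = -0.750000
ω = Δθ/dt = -0.750000/0.5 = -1.5000
R = −Δy/(cos θ' − cos θ) = 0.3333
v = R·ω = 0.3333·-1.5000 = -0.5000

v = -0.5000, ω = -1.5000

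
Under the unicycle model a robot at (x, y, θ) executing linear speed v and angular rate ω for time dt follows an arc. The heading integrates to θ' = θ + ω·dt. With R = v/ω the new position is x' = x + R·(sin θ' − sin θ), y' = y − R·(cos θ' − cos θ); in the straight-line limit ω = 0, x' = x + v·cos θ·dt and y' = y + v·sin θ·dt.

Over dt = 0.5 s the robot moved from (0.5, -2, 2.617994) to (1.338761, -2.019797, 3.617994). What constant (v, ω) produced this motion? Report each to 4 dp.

v = -1.7500, ω = 2.0000

Δθ = 3.617994 − 2.617994 = 1.000000
ω = Δθ/dt = 1.000000/0.5 = 2.0000
R = Δx/(sin θ' − sin θ) = -0.8750
v = R·ω = -0.8750·2.0000 = -1.7500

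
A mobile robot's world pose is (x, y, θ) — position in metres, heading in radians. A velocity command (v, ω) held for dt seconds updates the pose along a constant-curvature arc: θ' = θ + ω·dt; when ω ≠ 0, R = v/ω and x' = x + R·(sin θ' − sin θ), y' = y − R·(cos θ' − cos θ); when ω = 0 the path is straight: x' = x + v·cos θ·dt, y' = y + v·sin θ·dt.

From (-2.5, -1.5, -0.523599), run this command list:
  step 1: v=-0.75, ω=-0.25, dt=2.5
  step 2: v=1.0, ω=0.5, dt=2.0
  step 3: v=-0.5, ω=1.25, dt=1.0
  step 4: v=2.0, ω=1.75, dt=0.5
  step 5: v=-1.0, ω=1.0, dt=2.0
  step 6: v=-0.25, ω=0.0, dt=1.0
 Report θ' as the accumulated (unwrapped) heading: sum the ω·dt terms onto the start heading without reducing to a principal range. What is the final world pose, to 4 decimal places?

(-0.7655, -0.6278, 3.9764)

step 1: θ'=-1.1486 (R=3.0000) → pose (-3.7366, -0.1312, -1.1486)
step 2: θ'=-0.1486 (R=2.0000) → pose (-2.2083, -1.2896, -0.1486)
step 3: θ'=1.1014 (R=-0.4000) → pose (-2.6243, -1.5043, 1.1014)
step 4: θ'=1.9764 (R=1.1429) → pose (-2.5934, -0.5364, 1.9764)
step 5: θ'=3.9764 (R=-1.0000) → pose (-0.9333, -0.8131, 3.9764)
step 6: θ'=3.9764 (straight) → pose (-0.7655, -0.6278, 3.9764)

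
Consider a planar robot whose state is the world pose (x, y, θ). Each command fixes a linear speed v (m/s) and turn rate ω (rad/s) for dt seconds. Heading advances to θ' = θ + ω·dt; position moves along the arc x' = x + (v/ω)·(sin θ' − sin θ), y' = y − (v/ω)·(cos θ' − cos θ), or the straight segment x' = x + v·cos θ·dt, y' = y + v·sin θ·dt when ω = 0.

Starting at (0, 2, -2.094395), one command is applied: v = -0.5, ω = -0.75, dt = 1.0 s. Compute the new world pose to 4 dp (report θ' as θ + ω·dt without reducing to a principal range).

θ' = -2.0944 + -0.75·1.0 = -2.8444
R = v/ω = -0.5/-0.75 = 0.6667
x' = 0 + 0.6667·(sin -2.8444 − sin -2.0944) = 0.3821
y' = 2 − 0.6667·(cos -2.8444 − cos -2.0944) = 2.3041

(0.3821, 2.3041, -2.8444)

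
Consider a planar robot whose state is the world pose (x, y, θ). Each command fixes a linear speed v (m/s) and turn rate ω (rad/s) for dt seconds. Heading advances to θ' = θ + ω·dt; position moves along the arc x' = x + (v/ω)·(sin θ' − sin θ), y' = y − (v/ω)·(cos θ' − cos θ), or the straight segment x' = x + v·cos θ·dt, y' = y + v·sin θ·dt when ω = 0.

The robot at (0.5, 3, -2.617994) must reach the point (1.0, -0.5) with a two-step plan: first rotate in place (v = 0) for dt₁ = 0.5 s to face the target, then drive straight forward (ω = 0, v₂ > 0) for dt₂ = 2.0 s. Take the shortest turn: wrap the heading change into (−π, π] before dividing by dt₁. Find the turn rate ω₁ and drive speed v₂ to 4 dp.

heading to target = atan2(-0.5−3, 1−0.5) = -1.4289
Δθ = wrap(-1.4289 − -2.6180) = 1.1891; ω₁ = Δθ/dt₁ = 2.3782
distance = √((1−0.5)² + (-0.5−3)²) = 3.5355; v₂ = distance/dt₂ = 1.7678

ω₁ = 2.3782, v₂ = 1.7678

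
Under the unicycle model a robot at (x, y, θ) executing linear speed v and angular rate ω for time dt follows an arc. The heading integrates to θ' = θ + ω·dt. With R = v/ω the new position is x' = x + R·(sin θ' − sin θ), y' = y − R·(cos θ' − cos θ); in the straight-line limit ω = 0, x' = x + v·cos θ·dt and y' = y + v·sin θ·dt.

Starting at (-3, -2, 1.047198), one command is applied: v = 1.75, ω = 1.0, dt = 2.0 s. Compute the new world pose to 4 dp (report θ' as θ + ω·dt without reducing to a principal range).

θ' = 1.0472 + 1.0·2.0 = 3.0472
R = v/ω = 1.75/1.0 = 1.7500
x' = -3 + 1.7500·(sin 3.0472 − sin 1.0472) = -4.3506
y' = -2 − 1.7500·(cos 3.0472 − cos 1.0472) = 0.6172

(-4.3506, 0.6172, 3.0472)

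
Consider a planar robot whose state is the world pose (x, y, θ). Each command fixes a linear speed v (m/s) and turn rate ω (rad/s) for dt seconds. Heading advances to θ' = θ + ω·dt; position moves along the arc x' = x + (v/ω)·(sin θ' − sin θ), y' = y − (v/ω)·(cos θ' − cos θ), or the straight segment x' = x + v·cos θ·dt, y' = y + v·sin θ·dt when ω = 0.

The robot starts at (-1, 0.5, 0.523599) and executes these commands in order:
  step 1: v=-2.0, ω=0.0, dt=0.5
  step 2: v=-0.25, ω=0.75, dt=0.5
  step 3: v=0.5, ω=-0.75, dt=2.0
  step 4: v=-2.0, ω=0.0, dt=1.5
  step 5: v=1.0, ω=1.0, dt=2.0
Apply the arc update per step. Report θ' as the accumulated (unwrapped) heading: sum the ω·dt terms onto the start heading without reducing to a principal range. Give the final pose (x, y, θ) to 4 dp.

step 1: θ'=0.5236 (straight) → pose (-1.8660, 0.0000, 0.5236)
step 2: θ'=0.8986 (R=-0.3333) → pose (-1.9602, -0.0811, 0.8986)
step 3: θ'=-0.6014 (R=-0.6667) → pose (-1.0613, 0.0535, -0.6014)
step 4: θ'=-0.6014 (straight) → pose (-3.5350, 1.7508, -0.6014)
step 5: θ'=1.3986 (R=1.0000) → pose (-1.9840, 2.4040, 1.3986)

(-1.9840, 2.4040, 1.3986)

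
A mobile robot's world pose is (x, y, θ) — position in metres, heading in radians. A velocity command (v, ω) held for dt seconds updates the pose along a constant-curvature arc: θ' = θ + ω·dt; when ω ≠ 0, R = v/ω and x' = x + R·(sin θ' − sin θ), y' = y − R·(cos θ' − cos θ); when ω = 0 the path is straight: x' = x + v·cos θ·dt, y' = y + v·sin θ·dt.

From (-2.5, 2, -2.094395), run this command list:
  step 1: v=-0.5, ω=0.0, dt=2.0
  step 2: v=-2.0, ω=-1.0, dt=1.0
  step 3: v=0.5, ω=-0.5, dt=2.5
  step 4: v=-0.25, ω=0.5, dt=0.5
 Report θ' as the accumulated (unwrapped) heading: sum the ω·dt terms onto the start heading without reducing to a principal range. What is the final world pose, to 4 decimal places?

(-1.2835, 4.3931, -4.0944)

step 1: θ'=-2.0944 (straight) → pose (-2.0000, 2.8660, -2.0944)
step 2: θ'=-3.0944 (R=2.0000) → pose (-0.3623, 3.8638, -3.0944)
step 3: θ'=-4.3444 (R=-1.0000) → pose (-1.3425, 4.5029, -4.3444)
step 4: θ'=-4.0944 (R=-0.5000) → pose (-1.2835, 4.3931, -4.0944)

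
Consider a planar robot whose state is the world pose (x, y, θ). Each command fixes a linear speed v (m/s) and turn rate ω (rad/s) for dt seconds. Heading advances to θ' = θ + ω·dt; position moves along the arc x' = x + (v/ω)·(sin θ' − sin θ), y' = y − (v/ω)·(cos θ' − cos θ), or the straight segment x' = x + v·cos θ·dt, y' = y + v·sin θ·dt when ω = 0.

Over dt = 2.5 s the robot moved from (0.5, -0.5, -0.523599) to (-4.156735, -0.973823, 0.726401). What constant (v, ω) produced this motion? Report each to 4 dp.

v = -2.0000, ω = 0.5000

Δθ = 0.726401 − -0.523599 = 1.250000
ω = Δθ/dt = 1.250000/2.5 = 0.5000
R = Δx/(sin θ' − sin θ) = -4.0000
v = R·ω = -4.0000·0.5000 = -2.0000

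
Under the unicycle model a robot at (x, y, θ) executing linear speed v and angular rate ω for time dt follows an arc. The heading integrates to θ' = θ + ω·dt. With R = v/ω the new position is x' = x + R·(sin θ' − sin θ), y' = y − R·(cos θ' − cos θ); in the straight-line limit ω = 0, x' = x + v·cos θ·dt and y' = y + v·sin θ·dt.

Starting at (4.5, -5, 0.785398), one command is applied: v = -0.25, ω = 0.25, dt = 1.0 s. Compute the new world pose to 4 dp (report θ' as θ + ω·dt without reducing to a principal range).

(4.3470, -5.1969, 1.0354)

θ' = 0.7854 + 0.25·1.0 = 1.0354
R = v/ω = -0.25/0.25 = -1.0000
x' = 4.5 + -1.0000·(sin 1.0354 − sin 0.7854) = 4.3470
y' = -5 − -1.0000·(cos 1.0354 − cos 0.7854) = -5.1969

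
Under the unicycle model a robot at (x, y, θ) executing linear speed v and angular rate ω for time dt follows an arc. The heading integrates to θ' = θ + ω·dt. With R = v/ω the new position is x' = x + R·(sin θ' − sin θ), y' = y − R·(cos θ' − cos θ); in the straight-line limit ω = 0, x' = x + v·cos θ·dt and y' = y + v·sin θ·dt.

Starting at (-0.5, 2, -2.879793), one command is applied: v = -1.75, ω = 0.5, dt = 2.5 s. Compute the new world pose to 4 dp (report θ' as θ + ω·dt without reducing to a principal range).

(2.0880, 5.1744, -1.6298)

θ' = -2.8798 + 0.5·2.5 = -1.6298
R = v/ω = -1.75/0.5 = -3.5000
x' = -0.5 + -3.5000·(sin -1.6298 − sin -2.8798) = 2.0880
y' = 2 − -3.5000·(cos -1.6298 − cos -2.8798) = 5.1744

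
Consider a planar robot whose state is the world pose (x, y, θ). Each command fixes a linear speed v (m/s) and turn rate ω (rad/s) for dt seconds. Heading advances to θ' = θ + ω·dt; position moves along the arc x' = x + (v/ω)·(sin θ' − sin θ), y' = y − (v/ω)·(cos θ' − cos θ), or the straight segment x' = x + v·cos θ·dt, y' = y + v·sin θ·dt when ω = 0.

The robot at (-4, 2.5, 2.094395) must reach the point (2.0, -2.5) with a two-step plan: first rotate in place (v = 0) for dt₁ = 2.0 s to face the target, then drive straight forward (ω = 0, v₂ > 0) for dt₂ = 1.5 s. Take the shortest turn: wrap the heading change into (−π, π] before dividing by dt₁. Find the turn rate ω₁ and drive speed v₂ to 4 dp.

ω₁ = -1.3946, v₂ = 5.2068

heading to target = atan2(-2.5−2.5, 2−-4) = -0.6947
Δθ = wrap(-0.6947 − 2.0944) = -2.7891; ω₁ = Δθ/dt₁ = -1.3946
distance = √((2−-4)² + (-2.5−2.5)²) = 7.8102; v₂ = distance/dt₂ = 5.2068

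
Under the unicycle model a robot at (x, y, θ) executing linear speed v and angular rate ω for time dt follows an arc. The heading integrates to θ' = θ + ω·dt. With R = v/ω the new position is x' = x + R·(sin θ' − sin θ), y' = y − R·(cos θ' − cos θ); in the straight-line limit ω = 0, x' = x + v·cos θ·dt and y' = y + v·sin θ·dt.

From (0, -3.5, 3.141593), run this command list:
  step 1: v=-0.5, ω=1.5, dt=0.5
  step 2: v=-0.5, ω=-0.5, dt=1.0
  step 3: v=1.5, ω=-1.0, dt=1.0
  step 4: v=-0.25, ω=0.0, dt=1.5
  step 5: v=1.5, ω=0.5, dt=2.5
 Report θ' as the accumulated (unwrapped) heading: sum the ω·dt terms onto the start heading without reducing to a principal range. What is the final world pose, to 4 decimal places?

step 1: θ'=3.8916 (R=-0.3333) → pose (0.2272, -3.4106, 3.8916)
step 2: θ'=3.3916 (R=1.0000) → pose (0.6614, -3.1733, 3.3916)
step 3: θ'=2.3916 (R=-1.5000) → pose (-0.7321, -2.8175, 2.3916)
step 4: θ'=2.3916 (straight) → pose (-0.4577, -3.0731, 2.3916)
step 5: θ'=3.6416 (R=3.0000) → pose (-3.9409, -2.6354, 3.6416)

(-3.9409, -2.6354, 3.6416)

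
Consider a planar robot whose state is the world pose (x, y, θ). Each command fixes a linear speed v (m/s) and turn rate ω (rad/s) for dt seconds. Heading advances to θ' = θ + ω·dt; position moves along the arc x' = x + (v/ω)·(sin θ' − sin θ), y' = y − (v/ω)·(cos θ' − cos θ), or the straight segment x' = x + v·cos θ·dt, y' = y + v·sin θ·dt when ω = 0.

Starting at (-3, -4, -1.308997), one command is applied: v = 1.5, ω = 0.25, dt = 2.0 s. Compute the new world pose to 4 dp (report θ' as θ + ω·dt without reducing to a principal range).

θ' = -1.3090 + 0.25·2.0 = -0.8090
R = v/ω = 1.5/0.25 = 6.0000
x' = -3 + 6.0000·(sin -0.8090 − sin -1.3090) = -1.5460
y' = -4 − 6.0000·(cos -0.8090 − cos -1.3090) = -6.5884

(-1.5460, -6.5884, -0.8090)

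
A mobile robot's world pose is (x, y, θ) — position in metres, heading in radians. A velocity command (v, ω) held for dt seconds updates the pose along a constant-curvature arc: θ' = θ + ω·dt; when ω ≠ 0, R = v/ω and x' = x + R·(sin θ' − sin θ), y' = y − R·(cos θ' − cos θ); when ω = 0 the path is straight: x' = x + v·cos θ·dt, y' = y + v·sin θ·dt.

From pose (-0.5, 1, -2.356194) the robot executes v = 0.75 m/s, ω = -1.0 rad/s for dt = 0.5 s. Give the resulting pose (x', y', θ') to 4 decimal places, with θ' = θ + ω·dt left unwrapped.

(-0.8192, 0.8107, -2.8562)

θ' = -2.3562 + -1.0·0.5 = -2.8562
R = v/ω = 0.75/-1.0 = -0.7500
x' = -0.5 + -0.7500·(sin -2.8562 − sin -2.3562) = -0.8192
y' = 1 − -0.7500·(cos -2.8562 − cos -2.3562) = 0.8107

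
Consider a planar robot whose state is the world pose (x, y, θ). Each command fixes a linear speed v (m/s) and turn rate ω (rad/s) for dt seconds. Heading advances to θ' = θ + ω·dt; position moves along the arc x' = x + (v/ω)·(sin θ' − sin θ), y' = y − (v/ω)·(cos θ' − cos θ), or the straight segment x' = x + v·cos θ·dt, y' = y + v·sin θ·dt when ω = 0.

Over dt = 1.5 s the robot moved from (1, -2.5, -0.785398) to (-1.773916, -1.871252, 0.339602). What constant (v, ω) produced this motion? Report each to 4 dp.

Δθ = 0.339602 − -0.785398 = 1.125000
ω = Δθ/dt = 1.125000/1.5 = 0.7500
R = Δx/(sin θ' − sin θ) = -2.6667
v = R·ω = -2.6667·0.7500 = -2.0000

v = -2.0000, ω = 0.7500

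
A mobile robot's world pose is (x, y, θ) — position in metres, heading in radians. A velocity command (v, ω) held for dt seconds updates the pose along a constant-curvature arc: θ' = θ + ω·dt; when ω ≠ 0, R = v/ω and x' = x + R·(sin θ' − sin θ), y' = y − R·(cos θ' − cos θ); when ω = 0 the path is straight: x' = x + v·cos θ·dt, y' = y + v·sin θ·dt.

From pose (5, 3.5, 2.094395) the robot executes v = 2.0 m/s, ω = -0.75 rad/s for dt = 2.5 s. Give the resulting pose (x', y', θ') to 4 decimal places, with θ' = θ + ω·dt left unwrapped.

θ' = 2.0944 + -0.75·2.5 = 0.2194
R = v/ω = 2.0/-0.75 = -2.6667
x' = 5 + -2.6667·(sin 0.2194 − sin 2.0944) = 6.7290
y' = 3.5 − -2.6667·(cos 0.2194 − cos 2.0944) = 7.4361

(6.7290, 7.4361, 0.2194)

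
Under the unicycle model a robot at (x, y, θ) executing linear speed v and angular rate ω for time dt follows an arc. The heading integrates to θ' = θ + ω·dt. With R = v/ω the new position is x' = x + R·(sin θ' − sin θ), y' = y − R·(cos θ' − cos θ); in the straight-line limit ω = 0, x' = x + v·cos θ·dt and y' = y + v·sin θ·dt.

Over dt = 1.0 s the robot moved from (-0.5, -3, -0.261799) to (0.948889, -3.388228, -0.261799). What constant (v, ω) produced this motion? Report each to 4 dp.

v = 1.5000, ω = 0.0000

Δθ = -0.261799 − -0.261799 = 0.000000
ω = Δθ/dt = 0.000000/1.0 = 0.0000
ω = 0 → v = (Δx·cos θ + Δy·sin θ)/dt = 1.5000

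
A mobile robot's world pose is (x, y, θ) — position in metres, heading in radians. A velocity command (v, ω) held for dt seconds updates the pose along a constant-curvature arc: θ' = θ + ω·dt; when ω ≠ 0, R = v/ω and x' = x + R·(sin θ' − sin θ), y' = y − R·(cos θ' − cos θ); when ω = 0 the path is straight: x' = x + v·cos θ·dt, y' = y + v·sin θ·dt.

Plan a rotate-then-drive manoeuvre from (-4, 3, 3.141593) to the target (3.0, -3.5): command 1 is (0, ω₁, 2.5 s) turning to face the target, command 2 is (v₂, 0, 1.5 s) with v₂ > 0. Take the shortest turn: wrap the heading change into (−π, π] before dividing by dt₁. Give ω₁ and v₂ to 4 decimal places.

heading to target = atan2(-3.5−3, 3−-4) = -0.7484
Δθ = wrap(-0.7484 − 3.1416) = 2.3932; ω₁ = Δθ/dt₁ = 0.9573
distance = √((3−-4)² + (-3.5−3)²) = 9.5525; v₂ = distance/dt₂ = 6.3683

ω₁ = 0.9573, v₂ = 6.3683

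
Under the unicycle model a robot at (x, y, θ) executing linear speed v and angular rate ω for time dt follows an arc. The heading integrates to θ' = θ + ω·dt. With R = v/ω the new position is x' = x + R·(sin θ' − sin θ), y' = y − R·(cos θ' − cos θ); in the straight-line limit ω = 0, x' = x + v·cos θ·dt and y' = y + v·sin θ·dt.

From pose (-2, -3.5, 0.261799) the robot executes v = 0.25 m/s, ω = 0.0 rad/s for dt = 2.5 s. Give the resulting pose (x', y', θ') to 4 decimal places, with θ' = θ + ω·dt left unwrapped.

θ' = 0.2618 + 0.0·2.5 = 0.2618
ω = 0 → straight: x' = -2 + 0.25·cos(0.2618)·2.5 = -1.3963
y' = -3.5 + 0.25·sin(0.2618)·2.5 = -3.3382

(-1.3963, -3.3382, 0.2618)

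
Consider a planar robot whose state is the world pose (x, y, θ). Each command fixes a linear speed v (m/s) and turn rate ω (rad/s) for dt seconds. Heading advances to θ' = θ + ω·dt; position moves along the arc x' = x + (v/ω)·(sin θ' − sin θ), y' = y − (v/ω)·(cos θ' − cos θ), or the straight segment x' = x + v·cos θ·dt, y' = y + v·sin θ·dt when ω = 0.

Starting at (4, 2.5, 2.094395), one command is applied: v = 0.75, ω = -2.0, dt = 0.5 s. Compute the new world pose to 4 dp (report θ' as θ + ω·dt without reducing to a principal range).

(3.9915, 2.8595, 1.0944)

θ' = 2.0944 + -2.0·0.5 = 1.0944
R = v/ω = 0.75/-2.0 = -0.3750
x' = 4 + -0.3750·(sin 1.0944 − sin 2.0944) = 3.9915
y' = 2.5 − -0.3750·(cos 1.0944 − cos 2.0944) = 2.8595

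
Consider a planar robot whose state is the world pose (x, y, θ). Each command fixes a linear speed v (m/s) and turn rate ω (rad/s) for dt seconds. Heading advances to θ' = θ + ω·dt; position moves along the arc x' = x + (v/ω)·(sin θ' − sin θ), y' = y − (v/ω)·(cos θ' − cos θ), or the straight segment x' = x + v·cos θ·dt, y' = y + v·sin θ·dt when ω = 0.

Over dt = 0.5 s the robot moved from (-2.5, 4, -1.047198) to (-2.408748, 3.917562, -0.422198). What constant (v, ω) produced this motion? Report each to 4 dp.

Δθ = -0.422198 − -1.047198 = 0.625000
ω = Δθ/dt = 0.625000/0.5 = 1.2500
R = Δx/(sin θ' − sin θ) = 0.2000
v = R·ω = 0.2000·1.2500 = 0.2500

v = 0.2500, ω = 1.2500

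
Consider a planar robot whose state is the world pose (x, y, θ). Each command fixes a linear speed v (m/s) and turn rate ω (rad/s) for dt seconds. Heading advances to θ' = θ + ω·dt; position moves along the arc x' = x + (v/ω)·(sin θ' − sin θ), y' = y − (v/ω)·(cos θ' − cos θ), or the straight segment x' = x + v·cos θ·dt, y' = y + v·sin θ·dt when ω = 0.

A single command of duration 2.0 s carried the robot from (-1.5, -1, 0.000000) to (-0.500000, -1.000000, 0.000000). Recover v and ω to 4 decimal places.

v = 0.5000, ω = 0.0000

Δθ = 0.000000 − 0.000000 = 0.000000
ω = Δθ/dt = 0.000000/2.0 = 0.0000
ω = 0 → v = (Δx·cos θ + Δy·sin θ)/dt = 0.5000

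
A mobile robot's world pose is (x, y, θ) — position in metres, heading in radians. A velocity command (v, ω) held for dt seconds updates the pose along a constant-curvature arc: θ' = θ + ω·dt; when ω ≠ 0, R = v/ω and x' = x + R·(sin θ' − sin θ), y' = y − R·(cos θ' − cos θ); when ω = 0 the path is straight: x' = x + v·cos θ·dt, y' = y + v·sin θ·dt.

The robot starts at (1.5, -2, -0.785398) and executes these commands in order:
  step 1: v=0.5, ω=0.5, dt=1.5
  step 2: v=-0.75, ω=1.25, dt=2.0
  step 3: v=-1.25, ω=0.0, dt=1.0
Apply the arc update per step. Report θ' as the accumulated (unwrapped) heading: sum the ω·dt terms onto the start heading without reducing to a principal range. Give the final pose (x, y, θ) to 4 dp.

(2.7489, -4.1426, 2.4646)

step 1: θ'=-0.0354 (R=1.0000) → pose (2.1717, -2.2923, -0.0354)
step 2: θ'=2.4646 (R=-0.6000) → pose (1.7746, -3.3596, 2.4646)
step 3: θ'=2.4646 (straight) → pose (2.7489, -4.1426, 2.4646)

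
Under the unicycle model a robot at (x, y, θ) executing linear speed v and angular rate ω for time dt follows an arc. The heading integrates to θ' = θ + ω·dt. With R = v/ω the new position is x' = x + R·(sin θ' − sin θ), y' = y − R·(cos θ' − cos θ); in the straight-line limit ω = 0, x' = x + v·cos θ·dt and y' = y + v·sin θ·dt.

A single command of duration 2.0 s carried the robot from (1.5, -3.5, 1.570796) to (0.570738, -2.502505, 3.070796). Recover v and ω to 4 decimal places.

Δθ = 3.070796 − 1.570796 = 1.500000
ω = Δθ/dt = 1.500000/2.0 = 0.7500
R = −Δy/(cos θ' − cos θ) = 1.0000
v = R·ω = 1.0000·0.7500 = 0.7500

v = 0.7500, ω = 0.7500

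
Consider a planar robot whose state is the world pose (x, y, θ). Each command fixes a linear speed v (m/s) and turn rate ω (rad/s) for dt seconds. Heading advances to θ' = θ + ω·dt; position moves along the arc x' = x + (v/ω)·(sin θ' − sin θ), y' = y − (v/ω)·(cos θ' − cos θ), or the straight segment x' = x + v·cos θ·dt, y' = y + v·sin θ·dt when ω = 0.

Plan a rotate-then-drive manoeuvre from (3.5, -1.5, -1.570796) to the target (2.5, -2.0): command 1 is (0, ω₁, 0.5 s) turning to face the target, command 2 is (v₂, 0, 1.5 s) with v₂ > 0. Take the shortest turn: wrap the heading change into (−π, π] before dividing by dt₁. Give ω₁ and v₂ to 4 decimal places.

heading to target = atan2(-2−-1.5, 2.5−3.5) = -2.6779
Δθ = wrap(-2.6779 − -1.5708) = -1.1071; ω₁ = Δθ/dt₁ = -2.2143
distance = √((2.5−3.5)² + (-2−-1.5)²) = 1.1180; v₂ = distance/dt₂ = 0.7454

ω₁ = -2.2143, v₂ = 0.7454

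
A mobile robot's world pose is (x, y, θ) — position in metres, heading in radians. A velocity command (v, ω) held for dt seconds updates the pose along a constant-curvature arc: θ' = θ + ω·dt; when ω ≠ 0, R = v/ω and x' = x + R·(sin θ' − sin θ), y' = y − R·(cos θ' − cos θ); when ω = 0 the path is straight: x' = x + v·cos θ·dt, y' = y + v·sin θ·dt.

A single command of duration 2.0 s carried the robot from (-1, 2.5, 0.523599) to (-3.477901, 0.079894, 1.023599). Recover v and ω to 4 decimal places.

v = -1.7500, ω = 0.2500

Δθ = 1.023599 − 0.523599 = 0.500000
ω = Δθ/dt = 0.500000/2.0 = 0.2500
R = Δx/(sin θ' − sin θ) = -7.0000
v = R·ω = -7.0000·0.2500 = -1.7500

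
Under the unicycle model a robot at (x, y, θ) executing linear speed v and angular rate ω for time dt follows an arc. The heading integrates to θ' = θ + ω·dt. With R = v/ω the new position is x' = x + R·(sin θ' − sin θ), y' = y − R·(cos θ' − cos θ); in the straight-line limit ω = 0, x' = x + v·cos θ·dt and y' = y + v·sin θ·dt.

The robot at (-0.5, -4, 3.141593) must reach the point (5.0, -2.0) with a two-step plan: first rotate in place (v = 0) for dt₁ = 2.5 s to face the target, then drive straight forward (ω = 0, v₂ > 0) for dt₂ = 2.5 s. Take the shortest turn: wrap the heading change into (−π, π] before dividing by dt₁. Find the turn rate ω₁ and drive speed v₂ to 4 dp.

ω₁ = -1.1171, v₂ = 2.3409

heading to target = atan2(-2−-4, 5−-0.5) = 0.3488
Δθ = wrap(0.3488 − 3.1416) = -2.7928; ω₁ = Δθ/dt₁ = -1.1171
distance = √((5−-0.5)² + (-2−-4)²) = 5.8523; v₂ = distance/dt₂ = 2.3409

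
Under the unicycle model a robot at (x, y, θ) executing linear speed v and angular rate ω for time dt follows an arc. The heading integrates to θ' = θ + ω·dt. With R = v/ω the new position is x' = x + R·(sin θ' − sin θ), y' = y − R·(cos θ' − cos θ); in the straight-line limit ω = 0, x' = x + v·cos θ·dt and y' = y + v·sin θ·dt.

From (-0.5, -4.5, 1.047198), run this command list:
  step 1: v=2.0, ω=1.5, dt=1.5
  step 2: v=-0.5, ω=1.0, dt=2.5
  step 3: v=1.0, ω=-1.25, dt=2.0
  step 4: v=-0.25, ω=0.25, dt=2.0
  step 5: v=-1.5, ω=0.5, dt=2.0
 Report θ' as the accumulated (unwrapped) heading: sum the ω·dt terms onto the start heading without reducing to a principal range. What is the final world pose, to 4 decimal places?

step 1: θ'=3.2972 (R=1.3333) → pose (-1.8613, -2.5161, 3.2972)
step 2: θ'=5.7972 (R=-0.5000) → pose (-1.7053, -1.5800, 5.7972)
step 3: θ'=3.2972 (R=-0.8000) → pose (-1.9550, -3.0777, 3.2972)
step 4: θ'=3.7972 (R=-1.0000) → pose (-1.5003, -2.8825, 3.7972)
step 5: θ'=4.7972 (R=-3.0000) → pose (-0.3400, -0.2504, 4.7972)

(-0.3400, -0.2504, 4.7972)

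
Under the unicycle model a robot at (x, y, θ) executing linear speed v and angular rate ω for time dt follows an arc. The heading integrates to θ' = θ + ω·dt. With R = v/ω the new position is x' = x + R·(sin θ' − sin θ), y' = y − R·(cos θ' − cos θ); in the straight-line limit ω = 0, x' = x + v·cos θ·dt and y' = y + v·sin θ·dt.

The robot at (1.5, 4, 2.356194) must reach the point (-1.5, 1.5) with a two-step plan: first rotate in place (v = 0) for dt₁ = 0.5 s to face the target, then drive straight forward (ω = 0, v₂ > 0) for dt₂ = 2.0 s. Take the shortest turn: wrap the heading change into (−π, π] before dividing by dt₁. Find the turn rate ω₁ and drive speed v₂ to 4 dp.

ω₁ = 2.9603, v₂ = 1.9526

heading to target = atan2(1.5−4, -1.5−1.5) = -2.4469
Δθ = wrap(-2.4469 − 2.3562) = 1.4801; ω₁ = Δθ/dt₁ = 2.9603
distance = √((-1.5−1.5)² + (1.5−4)²) = 3.9051; v₂ = distance/dt₂ = 1.9526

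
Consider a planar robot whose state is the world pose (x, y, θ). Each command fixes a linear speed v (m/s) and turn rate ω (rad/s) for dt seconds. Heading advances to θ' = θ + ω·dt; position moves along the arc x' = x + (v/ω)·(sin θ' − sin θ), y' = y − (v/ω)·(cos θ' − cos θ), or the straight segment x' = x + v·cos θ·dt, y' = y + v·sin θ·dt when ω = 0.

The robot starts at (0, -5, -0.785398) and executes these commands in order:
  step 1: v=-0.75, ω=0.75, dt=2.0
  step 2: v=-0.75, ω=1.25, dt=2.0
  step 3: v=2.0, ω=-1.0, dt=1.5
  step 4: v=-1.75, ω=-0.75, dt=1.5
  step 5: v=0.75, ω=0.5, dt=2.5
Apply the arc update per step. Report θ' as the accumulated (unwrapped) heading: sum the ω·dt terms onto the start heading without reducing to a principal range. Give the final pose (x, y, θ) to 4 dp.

step 1: θ'=0.7146 (R=-1.0000) → pose (-1.3624, -4.9518, 0.7146)
step 2: θ'=3.2146 (R=-0.6000) → pose (-0.9255, -6.0034, 3.2146)
step 3: θ'=1.7146 (R=-2.0000) → pose (-3.0507, -4.2953, 1.7146)
step 4: θ'=0.5896 (R=2.3333) → pose (-4.0626, -6.5691, 0.5896)
step 5: θ'=1.8396 (R=1.5000) → pose (-3.4505, -4.9240, 1.8396)

(-3.4505, -4.9240, 1.8396)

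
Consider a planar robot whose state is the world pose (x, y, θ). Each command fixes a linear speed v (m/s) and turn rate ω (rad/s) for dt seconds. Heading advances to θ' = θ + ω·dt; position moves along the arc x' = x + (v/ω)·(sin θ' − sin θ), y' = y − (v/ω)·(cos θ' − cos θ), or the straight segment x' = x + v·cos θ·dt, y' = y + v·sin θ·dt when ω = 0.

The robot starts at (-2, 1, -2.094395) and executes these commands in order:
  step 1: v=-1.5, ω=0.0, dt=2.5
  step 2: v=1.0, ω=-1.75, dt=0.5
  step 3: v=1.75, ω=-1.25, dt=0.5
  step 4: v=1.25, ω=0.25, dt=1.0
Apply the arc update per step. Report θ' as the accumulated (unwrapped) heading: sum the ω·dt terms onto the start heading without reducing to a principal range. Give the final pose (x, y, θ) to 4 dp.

step 1: θ'=-2.0944 (straight) → pose (-0.1250, 4.2476, -2.0944)
step 2: θ'=-2.9694 (R=-0.5714) → pose (-0.5220, 3.9703, -2.9694)
step 3: θ'=-3.5944 (R=-1.4000) → pose (-1.3743, 4.0907, -3.5944)
step 4: θ'=-3.3444 (R=5.0000) → pose (-2.5547, 4.4921, -3.3444)

(-2.5547, 4.4921, -3.3444)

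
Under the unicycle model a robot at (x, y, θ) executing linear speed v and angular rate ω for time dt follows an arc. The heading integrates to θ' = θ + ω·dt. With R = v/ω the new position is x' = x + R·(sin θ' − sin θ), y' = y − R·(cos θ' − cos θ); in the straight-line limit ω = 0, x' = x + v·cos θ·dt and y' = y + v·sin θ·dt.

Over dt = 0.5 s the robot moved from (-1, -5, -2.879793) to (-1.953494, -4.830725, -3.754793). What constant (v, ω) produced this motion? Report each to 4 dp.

Δθ = -3.754793 − -2.879793 = -0.875000
ω = Δθ/dt = -0.875000/0.5 = -1.7500
R = Δx/(sin θ' − sin θ) = -1.1429
v = R·ω = -1.1429·-1.7500 = 2.0000

v = 2.0000, ω = -1.7500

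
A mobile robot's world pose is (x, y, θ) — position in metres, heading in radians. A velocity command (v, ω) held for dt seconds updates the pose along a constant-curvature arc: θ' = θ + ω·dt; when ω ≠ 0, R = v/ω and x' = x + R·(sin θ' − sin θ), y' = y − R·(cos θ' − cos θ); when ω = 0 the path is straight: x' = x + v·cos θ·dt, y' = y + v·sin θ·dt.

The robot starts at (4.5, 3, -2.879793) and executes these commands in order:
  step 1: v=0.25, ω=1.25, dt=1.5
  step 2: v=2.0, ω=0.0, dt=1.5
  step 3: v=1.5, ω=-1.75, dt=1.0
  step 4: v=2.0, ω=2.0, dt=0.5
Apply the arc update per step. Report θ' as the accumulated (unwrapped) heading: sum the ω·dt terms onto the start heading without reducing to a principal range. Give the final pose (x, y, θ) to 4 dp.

step 1: θ'=-1.0048 (R=0.2000) → pose (4.3830, 2.6996, -1.0048)
step 2: θ'=-1.0048 (straight) → pose (5.9917, 0.1674, -1.0048)
step 3: θ'=-2.7548 (R=-0.8571) → pose (5.5916, -1.0861, -2.7548)
step 4: θ'=-1.7548 (R=1.0000) → pose (4.9857, -1.8292, -1.7548)

(4.9857, -1.8292, -1.7548)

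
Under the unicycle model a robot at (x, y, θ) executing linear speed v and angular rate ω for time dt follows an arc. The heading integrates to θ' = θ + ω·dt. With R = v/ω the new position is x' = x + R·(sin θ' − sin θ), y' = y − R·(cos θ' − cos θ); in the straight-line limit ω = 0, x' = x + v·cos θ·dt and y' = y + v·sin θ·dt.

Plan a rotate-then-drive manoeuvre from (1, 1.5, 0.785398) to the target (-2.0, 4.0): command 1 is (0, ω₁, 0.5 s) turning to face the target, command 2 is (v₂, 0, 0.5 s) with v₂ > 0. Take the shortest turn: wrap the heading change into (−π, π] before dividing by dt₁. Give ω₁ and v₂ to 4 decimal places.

ω₁ = 3.3229, v₂ = 7.8102

heading to target = atan2(4−1.5, -2−1) = 2.4469
Δθ = wrap(2.4469 − 0.7854) = 1.6615; ω₁ = Δθ/dt₁ = 3.3229
distance = √((-2−1)² + (4−1.5)²) = 3.9051; v₂ = distance/dt₂ = 7.8102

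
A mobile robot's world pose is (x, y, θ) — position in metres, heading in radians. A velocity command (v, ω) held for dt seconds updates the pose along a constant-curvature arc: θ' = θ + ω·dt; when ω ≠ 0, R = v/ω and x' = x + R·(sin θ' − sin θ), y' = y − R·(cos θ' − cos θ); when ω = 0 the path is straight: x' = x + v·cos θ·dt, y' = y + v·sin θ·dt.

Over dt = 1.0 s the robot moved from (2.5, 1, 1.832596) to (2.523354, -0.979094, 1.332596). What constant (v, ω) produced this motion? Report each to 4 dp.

v = -2.0000, ω = -0.5000

Δθ = 1.332596 − 1.832596 = -0.500000
ω = Δθ/dt = -0.500000/1.0 = -0.5000
R = −Δy/(cos θ' − cos θ) = 4.0000
v = R·ω = 4.0000·-0.5000 = -2.0000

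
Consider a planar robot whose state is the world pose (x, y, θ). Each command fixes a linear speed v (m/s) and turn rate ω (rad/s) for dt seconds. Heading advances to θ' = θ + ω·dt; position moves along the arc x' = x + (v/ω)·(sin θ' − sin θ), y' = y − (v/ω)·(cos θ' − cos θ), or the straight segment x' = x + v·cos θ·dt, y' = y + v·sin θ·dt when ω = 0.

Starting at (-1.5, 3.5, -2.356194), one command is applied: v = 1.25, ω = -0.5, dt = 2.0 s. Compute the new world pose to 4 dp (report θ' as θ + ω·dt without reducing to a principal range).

θ' = -2.3562 + -0.5·2.0 = -3.3562
R = v/ω = 1.25/-0.5 = -2.5000
x' = -1.5 + -2.5000·(sin -3.3562 − sin -2.3562) = -3.8002
y' = 3.5 − -2.5000·(cos -3.3562 − cos -2.3562) = 2.8251

(-3.8002, 2.8251, -3.3562)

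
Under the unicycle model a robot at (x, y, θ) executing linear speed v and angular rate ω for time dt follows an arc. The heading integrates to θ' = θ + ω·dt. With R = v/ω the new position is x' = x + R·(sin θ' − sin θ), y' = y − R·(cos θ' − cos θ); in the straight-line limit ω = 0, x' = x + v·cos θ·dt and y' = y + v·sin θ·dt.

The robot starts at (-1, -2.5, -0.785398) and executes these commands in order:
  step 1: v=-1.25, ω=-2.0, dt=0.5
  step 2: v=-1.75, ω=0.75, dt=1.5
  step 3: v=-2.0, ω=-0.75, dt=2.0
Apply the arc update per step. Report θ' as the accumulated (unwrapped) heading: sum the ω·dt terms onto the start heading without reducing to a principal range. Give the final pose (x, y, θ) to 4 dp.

(-2.5978, 4.0034, -2.1604)

step 1: θ'=-1.7854 (R=0.6250) → pose (-1.1687, -1.9250, -1.7854)
step 2: θ'=-0.6604 (R=-2.3333) → pose (-2.0172, 0.4147, -0.6604)
step 3: θ'=-2.1604 (R=2.6667) → pose (-2.5978, 4.0034, -2.1604)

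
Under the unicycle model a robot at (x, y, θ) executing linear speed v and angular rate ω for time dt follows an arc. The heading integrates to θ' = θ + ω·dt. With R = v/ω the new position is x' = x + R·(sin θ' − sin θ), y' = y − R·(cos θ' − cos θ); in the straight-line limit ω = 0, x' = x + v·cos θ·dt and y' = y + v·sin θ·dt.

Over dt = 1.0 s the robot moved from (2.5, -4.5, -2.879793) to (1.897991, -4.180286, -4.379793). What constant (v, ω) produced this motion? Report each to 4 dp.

v = 0.7500, ω = -1.5000

Δθ = -4.379793 − -2.879793 = -1.500000
ω = Δθ/dt = -1.500000/1.0 = -1.5000
R = Δx/(sin θ' − sin θ) = -0.5000
v = R·ω = -0.5000·-1.5000 = 0.7500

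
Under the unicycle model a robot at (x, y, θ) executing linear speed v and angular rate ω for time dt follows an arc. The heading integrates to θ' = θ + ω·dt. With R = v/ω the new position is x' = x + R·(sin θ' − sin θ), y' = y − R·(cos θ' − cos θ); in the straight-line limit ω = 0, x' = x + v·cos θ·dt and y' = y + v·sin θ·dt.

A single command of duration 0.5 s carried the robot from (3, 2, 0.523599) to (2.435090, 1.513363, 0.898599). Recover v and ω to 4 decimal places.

Δθ = 0.898599 − 0.523599 = 0.375000
ω = Δθ/dt = 0.375000/0.5 = 0.7500
R = Δx/(sin θ' − sin θ) = -2.0000
v = R·ω = -2.0000·0.7500 = -1.5000

v = -1.5000, ω = 0.7500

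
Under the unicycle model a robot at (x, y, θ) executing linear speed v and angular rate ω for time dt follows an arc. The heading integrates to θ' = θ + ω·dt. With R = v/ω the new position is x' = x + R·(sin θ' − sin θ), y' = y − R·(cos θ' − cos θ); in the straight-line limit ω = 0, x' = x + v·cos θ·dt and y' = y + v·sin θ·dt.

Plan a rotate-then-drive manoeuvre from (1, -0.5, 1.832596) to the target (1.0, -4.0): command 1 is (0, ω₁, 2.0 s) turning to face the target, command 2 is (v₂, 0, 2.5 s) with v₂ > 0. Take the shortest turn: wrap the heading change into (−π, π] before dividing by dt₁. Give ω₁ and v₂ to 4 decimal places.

ω₁ = 1.4399, v₂ = 1.4000

heading to target = atan2(-4−-0.5, 1−1) = -1.5708
Δθ = wrap(-1.5708 − 1.8326) = 2.8798; ω₁ = Δθ/dt₁ = 1.4399
distance = √((1−1)² + (-4−-0.5)²) = 3.5000; v₂ = distance/dt₂ = 1.4000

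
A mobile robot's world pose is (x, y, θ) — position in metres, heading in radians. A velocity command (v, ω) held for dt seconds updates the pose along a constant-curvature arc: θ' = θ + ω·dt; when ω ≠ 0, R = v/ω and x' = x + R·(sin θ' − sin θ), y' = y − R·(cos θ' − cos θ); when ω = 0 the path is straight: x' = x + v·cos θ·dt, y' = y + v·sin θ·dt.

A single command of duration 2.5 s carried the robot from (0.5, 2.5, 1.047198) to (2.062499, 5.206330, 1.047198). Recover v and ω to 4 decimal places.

v = 1.2500, ω = 0.0000

Δθ = 1.047198 − 1.047198 = 0.000000
ω = Δθ/dt = 0.000000/2.5 = 0.0000
ω = 0 → v = (Δx·cos θ + Δy·sin θ)/dt = 1.2500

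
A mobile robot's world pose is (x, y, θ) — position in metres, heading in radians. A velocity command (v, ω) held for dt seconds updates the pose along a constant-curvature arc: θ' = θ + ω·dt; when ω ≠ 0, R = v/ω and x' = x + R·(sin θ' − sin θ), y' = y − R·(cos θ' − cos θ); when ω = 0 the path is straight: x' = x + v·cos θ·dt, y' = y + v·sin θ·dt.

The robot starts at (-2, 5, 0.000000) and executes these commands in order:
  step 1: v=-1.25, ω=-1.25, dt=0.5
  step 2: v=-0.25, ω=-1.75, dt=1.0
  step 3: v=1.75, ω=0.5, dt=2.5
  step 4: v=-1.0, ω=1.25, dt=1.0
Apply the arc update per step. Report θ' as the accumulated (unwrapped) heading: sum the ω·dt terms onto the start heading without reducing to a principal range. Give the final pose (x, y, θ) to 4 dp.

(-4.1522, 1.8265, 0.1250)

step 1: θ'=-0.6250 (R=1.0000) → pose (-2.5851, 5.1890, -0.6250)
step 2: θ'=-2.3750 (R=0.1429) → pose (-2.6006, 5.4078, -2.3750)
step 3: θ'=-1.1250 (R=3.5000) → pose (-3.3306, 1.3777, -1.1250)
step 4: θ'=0.1250 (R=-0.8000) → pose (-4.1522, 1.8265, 0.1250)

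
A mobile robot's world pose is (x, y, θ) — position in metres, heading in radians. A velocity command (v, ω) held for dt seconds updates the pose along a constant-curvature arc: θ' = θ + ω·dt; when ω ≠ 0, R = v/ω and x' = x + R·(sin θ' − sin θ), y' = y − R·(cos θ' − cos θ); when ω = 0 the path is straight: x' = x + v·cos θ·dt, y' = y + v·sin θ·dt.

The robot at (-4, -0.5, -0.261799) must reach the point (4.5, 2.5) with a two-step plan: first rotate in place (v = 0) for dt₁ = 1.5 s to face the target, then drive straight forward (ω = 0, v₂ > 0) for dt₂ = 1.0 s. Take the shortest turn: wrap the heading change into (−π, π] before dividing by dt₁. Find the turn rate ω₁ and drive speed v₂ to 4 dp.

heading to target = atan2(2.5−-0.5, 4.5−-4) = 0.3393
Δθ = wrap(0.3393 − -0.2618) = 0.6011; ω₁ = Δθ/dt₁ = 0.4007
distance = √((4.5−-4)² + (2.5−-0.5)²) = 9.0139; v₂ = distance/dt₂ = 9.0139

ω₁ = 0.4007, v₂ = 9.0139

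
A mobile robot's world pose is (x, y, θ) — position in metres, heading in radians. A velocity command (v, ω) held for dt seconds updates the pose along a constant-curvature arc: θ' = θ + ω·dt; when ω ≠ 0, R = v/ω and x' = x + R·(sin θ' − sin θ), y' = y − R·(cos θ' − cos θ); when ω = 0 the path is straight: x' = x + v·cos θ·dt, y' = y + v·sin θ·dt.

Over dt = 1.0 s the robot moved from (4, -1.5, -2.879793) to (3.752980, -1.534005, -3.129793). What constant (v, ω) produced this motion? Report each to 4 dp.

v = 0.2500, ω = -0.2500

Δθ = -3.129793 − -2.879793 = -0.250000
ω = Δθ/dt = -0.250000/1.0 = -0.2500
R = Δx/(sin θ' − sin θ) = -1.0000
v = R·ω = -1.0000·-0.2500 = 0.2500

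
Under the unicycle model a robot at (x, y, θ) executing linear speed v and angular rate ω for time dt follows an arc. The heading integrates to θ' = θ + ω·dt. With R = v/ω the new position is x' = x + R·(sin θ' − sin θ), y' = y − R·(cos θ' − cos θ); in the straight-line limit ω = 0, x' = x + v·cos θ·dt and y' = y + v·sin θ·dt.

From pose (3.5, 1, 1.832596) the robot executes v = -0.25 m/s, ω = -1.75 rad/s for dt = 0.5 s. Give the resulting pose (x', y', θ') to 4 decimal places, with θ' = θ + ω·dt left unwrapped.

(3.4788, 0.8808, 0.9576)

θ' = 1.8326 + -1.75·0.5 = 0.9576
R = v/ω = -0.25/-1.75 = 0.1429
x' = 3.5 + 0.1429·(sin 0.9576 − sin 1.8326) = 3.4788
y' = 1 − 0.1429·(cos 0.9576 − cos 1.8326) = 0.8808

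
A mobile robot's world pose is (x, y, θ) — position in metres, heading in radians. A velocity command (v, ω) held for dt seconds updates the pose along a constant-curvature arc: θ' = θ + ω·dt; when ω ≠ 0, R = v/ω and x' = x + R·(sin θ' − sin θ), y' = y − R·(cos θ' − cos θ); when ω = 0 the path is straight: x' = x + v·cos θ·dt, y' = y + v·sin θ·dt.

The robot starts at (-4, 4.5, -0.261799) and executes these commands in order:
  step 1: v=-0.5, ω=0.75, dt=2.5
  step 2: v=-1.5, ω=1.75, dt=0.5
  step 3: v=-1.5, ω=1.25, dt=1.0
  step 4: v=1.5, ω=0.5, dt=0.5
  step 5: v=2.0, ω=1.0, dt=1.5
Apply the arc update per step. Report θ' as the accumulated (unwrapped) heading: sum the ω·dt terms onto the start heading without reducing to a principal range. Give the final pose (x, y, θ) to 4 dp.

(-3.5908, -0.0761, 5.4882)

step 1: θ'=1.6132 (R=-0.6667) → pose (-4.8386, 3.8278, 1.6132)
step 2: θ'=2.4882 (R=-0.8571) → pose (-4.5033, 3.1835, 2.4882)
step 3: θ'=3.7382 (R=-1.2000) → pose (-3.0996, 3.1437, 3.7382)
step 4: θ'=3.9882 (R=3.0000) → pose (-3.6612, 2.6495, 3.9882)
step 5: θ'=5.4882 (R=2.0000) → pose (-3.5908, -0.0761, 5.4882)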